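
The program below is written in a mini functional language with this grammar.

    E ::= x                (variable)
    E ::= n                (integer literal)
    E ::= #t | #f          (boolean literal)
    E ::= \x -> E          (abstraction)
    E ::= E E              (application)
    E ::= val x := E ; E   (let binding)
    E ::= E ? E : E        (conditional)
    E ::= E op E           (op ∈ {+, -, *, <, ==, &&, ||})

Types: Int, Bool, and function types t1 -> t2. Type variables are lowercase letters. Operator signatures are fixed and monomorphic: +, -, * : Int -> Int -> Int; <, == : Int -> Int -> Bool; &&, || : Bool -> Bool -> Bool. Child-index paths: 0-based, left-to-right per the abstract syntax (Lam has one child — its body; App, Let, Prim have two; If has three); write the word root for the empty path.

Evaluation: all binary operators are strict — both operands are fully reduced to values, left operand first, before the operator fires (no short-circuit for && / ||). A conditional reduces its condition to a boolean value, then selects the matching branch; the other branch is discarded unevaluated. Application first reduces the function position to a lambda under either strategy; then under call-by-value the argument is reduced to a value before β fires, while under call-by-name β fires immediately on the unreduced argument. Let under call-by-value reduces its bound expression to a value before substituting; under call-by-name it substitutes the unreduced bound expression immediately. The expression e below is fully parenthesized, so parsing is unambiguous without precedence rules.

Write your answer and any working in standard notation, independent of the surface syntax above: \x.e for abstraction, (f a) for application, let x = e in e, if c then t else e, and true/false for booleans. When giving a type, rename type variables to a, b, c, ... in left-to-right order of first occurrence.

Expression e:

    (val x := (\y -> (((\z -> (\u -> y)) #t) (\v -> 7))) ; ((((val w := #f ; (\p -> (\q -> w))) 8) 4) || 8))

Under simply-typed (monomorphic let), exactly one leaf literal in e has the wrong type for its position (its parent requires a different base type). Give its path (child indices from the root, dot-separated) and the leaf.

Answer: 1.1 : 8

Trace:
y : a
\u._ : c -> a
\z._ : b -> c -> a
  unify b -> c -> a ~ Bool -> d
  unify b ~ Bool
  unify c -> a ~ d
_ _ : c -> a
\v._ : e -> Int
  unify c -> a ~ (e -> Int) -> f
  unify c ~ e -> Int
  unify a ~ f
_ _ : f
\y._ : f -> f
let x : f -> f
let w : Bool
w : Bool
\q._ : h -> Bool
\p._ : g -> h -> Bool
  unify g -> h -> Bool ~ Int -> i
  unify g ~ Int
  unify h -> Bool ~ i
_ _ : h -> Bool
  unify h -> Bool ~ Int -> j
  unify h ~ Int
  unify Bool ~ j
_ _ : Bool
  unify Bool ~ Bool
  unify Int ~ Bool
  FAIL: mismatch Int ~ Bool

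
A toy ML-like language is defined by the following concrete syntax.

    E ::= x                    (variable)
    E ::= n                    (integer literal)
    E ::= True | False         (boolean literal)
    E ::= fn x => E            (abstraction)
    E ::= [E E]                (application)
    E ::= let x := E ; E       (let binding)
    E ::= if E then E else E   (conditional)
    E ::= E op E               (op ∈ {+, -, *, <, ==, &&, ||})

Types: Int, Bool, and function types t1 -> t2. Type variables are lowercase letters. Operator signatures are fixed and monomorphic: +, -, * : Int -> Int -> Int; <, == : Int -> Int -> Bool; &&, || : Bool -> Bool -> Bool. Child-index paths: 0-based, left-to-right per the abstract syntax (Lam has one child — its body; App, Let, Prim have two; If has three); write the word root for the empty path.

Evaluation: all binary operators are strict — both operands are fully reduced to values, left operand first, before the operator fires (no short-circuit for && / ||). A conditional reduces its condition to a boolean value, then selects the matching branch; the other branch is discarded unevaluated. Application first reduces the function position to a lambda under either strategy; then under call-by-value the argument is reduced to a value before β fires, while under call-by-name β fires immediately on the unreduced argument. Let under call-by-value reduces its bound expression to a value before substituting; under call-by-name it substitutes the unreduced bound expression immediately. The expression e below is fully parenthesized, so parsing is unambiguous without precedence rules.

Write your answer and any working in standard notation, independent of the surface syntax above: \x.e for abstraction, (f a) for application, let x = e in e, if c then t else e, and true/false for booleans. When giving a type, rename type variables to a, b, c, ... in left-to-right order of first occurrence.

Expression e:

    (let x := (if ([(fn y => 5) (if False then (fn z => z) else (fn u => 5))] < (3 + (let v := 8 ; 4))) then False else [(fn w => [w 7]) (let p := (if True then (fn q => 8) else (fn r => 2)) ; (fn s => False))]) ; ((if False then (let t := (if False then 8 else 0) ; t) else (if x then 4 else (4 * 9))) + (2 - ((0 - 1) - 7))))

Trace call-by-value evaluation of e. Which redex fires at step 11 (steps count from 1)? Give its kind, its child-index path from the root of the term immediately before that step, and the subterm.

Answer: delta at 1.1.0 : (0 - 1)

Trace:
step 0: (let x = (if (((\y.5) (if false then (\z.z) else (\u.5))) < (3 + (let v = 8 in 4))) then false else ((\w.(w 7)) (let p = (if true then (\q.8) else (\r.2)) in (\s.false)))) in ((if false then (let t = (if false then 8 else 0) in t) else (if x then 4 else (4 * 9))) + (2 - ((0 - 1) - 7))))
step 1: [if@0.0.0.1] (let x = (if (((\y.5) (\u.5)) < (3 + (let v = 8 in 4))) then false else ((\w.(w 7)) (let p = (if true then (\q.8) else (\r.2)) in (\s.false)))) in ((if false then (let t = (if false then 8 else 0) in t) else (if x then 4 else (4 * 9))) + (2 - ((0 - 1) - 7))))
step 2: [beta@0.0.0] (let x = (if (5 < (3 + (let v = 8 in 4))) then false else ((\w.(w 7)) (let p = (if true then (\q.8) else (\r.2)) in (\s.false)))) in ((if false then (let t = (if false then 8 else 0) in t) else (if x then 4 else (4 * 9))) + (2 - ((0 - 1) - 7))))
step 3: [let@0.0.1.1] (let x = (if (5 < (3 + 4)) then false else ((\w.(w 7)) (let p = (if true then (\q.8) else (\r.2)) in (\s.false)))) in ((if false then (let t = (if false then 8 else 0) in t) else (if x then 4 else (4 * 9))) + (2 - ((0 - 1) - 7))))
step 4: [delta@0.0.1] (let x = (if (5 < 7) then false else ((\w.(w 7)) (let p = (if true then (\q.8) else (\r.2)) in (\s.false)))) in ((if false then (let t = (if false then 8 else 0) in t) else (if x then 4 else (4 * 9))) + (2 - ((0 - 1) - 7))))
step 5: [delta@0.0] (let x = (if true then false else ((\w.(w 7)) (let p = (if true then (\q.8) else (\r.2)) in (\s.false)))) in ((if false then (let t = (if false then 8 else 0) in t) else (if x then 4 else (4 * 9))) + (2 - ((0 - 1) - 7))))
step 6: [if@0] (let x = false in ((if false then (let t = (if false then 8 else 0) in t) else (if x then 4 else (4 * 9))) + (2 - ((0 - 1) - 7))))
step 7: [let@root] ((if false then (let t = (if false then 8 else 0) in t) else (if false then 4 else (4 * 9))) + (2 - ((0 - 1) - 7)))
step 8: [if@0] ((if false then 4 else (4 * 9)) + (2 - ((0 - 1) - 7)))
step 9: [if@0] ((4 * 9) + (2 - ((0 - 1) - 7)))
step 10: [delta@0] (36 + (2 - ((0 - 1) - 7)))
step 11: [delta@1.1.0] (36 + (2 - (-1 - 7)))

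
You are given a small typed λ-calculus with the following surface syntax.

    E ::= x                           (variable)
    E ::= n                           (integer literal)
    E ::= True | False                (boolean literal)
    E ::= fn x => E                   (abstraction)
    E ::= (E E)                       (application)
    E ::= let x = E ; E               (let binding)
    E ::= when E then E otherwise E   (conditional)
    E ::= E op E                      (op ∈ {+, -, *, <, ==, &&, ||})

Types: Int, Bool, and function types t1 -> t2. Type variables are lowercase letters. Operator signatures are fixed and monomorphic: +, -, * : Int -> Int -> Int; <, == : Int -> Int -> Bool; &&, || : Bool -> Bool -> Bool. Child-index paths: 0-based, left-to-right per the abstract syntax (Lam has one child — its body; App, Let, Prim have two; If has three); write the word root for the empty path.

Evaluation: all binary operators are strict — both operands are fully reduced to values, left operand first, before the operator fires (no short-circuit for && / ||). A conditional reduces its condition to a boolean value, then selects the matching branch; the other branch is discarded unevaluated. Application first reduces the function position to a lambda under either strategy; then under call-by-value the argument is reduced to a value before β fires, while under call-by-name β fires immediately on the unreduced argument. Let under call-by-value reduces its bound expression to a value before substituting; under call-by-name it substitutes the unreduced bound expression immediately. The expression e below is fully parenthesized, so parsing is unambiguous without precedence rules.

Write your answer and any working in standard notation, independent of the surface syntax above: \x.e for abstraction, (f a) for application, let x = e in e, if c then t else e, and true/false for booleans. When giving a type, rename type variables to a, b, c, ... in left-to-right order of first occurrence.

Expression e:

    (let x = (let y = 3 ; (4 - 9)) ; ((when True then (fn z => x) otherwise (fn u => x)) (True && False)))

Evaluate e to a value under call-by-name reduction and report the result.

Answer: -5

Working:
step 0: (let x = (let y = 3 in (4 - 9)) in ((if true then (\z.x) else (\u.x)) (true && false)))
step 1: [let@root] ((if true then (\z.(let y = 3 in (4 - 9))) else (\u.(let y = 3 in (4 - 9)))) (true && false))
step 2: [if@0] ((\z.(let y = 3 in (4 - 9))) (true && false))
step 3: [beta@root] (let y = 3 in (4 - 9))
step 4: [let@root] (4 - 9)
step 5: [delta@root] -5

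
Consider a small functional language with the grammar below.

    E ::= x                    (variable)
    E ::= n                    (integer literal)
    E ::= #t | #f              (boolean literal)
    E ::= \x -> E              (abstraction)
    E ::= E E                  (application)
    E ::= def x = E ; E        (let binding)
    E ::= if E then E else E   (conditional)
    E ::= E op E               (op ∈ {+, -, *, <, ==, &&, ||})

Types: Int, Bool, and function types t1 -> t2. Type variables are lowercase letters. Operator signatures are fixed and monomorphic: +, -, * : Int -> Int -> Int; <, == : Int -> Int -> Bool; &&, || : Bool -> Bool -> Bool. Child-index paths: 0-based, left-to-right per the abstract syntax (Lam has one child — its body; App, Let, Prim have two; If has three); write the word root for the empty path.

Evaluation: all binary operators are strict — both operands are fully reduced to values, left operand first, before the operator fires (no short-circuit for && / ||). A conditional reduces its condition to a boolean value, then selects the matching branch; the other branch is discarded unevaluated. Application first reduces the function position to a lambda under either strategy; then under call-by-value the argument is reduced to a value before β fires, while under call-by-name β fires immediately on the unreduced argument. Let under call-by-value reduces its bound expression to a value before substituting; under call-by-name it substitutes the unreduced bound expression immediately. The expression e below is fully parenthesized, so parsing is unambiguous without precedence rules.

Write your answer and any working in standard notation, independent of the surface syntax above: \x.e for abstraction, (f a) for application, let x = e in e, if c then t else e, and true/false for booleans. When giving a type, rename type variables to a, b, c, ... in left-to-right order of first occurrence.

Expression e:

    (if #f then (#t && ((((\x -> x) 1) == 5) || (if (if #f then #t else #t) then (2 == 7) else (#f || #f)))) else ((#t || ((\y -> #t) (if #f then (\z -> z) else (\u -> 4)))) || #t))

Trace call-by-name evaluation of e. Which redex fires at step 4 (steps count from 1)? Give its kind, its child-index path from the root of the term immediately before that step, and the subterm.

Derivation:
step 0: (if false then (true && ((((\x.x) 1) == 5) || (if (if false then true else true) then (2 == 7) else (false || false)))) else ((true || ((\y.true) (if false then (\z.z) else (\u.4)))) || true))
step 1: [if@root] ((true || ((\y.true) (if false then (\z.z) else (\u.4)))) || true)
step 2: [beta@0.1] ((true || true) || true)
step 3: [delta@0] (true || true)
step 4: [delta@root] true

Answer: delta at root : (true || true)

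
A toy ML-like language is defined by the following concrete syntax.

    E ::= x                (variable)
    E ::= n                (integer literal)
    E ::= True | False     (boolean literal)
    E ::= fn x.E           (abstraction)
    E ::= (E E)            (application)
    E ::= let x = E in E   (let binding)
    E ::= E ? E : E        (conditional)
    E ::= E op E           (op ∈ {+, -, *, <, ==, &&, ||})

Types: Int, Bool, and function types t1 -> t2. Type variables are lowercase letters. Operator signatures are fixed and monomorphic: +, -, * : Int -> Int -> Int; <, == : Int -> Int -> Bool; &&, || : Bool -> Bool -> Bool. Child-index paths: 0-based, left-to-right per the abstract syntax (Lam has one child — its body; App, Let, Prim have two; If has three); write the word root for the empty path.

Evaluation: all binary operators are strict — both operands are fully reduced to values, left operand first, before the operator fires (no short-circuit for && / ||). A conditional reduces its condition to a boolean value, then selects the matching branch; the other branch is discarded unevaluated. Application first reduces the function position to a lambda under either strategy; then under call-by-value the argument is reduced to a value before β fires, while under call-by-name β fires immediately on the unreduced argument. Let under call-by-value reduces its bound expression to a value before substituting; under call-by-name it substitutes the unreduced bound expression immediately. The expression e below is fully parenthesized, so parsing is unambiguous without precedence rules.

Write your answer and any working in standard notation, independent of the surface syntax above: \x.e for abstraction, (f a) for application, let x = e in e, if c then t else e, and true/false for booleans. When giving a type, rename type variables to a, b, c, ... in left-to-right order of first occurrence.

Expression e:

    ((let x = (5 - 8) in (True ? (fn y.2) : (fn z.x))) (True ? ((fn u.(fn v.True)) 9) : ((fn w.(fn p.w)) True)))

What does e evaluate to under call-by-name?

Answer: 2

Derivation:
step 0: ((let x = (5 - 8) in (if true then (\y.2) else (\z.x))) (if true then ((\u.(\v.true)) 9) else ((\w.(\p.w)) true)))
step 1: [let@0] ((if true then (\y.2) else (\z.(5 - 8))) (if true then ((\u.(\v.true)) 9) else ((\w.(\p.w)) true)))
step 2: [if@0] ((\y.2) (if true then ((\u.(\v.true)) 9) else ((\w.(\p.w)) true)))
step 3: [beta@root] 2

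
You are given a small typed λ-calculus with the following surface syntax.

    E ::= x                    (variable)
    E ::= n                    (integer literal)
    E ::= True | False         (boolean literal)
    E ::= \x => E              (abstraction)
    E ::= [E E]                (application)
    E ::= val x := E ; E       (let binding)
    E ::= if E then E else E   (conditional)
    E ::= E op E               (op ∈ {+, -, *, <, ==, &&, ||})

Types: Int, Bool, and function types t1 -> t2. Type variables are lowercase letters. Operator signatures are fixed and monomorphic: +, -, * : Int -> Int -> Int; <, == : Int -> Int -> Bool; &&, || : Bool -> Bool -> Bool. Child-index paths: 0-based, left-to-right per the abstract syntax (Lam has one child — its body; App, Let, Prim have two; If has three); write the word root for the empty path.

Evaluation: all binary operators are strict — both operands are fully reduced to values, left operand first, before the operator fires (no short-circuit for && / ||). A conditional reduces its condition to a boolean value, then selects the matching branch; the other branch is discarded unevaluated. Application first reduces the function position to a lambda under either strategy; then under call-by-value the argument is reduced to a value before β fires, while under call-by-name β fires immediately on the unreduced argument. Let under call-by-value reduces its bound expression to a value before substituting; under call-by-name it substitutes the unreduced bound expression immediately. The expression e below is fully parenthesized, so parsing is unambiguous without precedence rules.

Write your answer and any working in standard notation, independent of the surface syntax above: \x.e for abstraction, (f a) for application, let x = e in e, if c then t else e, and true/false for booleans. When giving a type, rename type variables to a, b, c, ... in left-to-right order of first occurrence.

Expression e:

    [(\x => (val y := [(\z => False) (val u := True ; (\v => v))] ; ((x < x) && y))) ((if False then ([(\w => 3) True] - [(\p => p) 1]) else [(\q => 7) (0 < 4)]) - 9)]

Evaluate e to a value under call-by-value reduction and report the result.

Trace:
step 0: ((\x.(let y = ((\z.false) (let u = true in (\v.v))) in ((x < x) && y))) ((if false then (((\w.3) true) - ((\p.p) 1)) else ((\q.7) (0 < 4))) - 9))
step 1: [if@1.0] ((\x.(let y = ((\z.false) (let u = true in (\v.v))) in ((x < x) && y))) (((\q.7) (0 < 4)) - 9))
step 2: [delta@1.0.1] ((\x.(let y = ((\z.false) (let u = true in (\v.v))) in ((x < x) && y))) (((\q.7) true) - 9))
step 3: [beta@1.0] ((\x.(let y = ((\z.false) (let u = true in (\v.v))) in ((x < x) && y))) (7 - 9))
step 4: [delta@1] ((\x.(let y = ((\z.false) (let u = true in (\v.v))) in ((x < x) && y))) -2)
step 5: [beta@root] (let y = ((\z.false) (let u = true in (\v.v))) in ((-2 < -2) && y))
step 6: [let@0.1] (let y = ((\z.false) (\v.v)) in ((-2 < -2) && y))
step 7: [beta@0] (let y = false in ((-2 < -2) && y))
step 8: [let@root] ((-2 < -2) && false)
step 9: [delta@0] (false && false)
step 10: [delta@root] false

Answer: false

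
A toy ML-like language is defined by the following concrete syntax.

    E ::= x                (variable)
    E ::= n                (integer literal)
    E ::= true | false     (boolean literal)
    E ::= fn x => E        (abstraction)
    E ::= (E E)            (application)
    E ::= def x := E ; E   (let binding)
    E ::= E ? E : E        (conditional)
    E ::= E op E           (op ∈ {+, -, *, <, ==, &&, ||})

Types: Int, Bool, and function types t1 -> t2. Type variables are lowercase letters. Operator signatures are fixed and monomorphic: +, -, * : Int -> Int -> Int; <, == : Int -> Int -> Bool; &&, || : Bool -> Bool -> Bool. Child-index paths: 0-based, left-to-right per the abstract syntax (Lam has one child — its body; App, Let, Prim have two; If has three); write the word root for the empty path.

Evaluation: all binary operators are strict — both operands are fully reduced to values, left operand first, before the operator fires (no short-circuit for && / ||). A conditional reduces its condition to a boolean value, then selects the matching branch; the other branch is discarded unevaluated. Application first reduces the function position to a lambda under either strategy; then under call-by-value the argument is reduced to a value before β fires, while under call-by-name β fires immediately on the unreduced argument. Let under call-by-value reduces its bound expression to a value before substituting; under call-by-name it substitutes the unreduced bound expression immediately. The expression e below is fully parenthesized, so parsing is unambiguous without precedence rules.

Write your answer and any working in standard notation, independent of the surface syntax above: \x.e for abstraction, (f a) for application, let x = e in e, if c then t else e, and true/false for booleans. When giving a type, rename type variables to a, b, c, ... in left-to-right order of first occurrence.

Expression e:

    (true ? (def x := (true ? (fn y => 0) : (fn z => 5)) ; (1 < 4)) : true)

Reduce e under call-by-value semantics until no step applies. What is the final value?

Trace:
step 0: (if true then (let x = (if true then (\y.0) else (\z.5)) in (1 < 4)) else true)
step 1: [if@root] (let x = (if true then (\y.0) else (\z.5)) in (1 < 4))
step 2: [if@0] (let x = (\y.0) in (1 < 4))
step 3: [let@root] (1 < 4)
step 4: [delta@root] true

Answer: true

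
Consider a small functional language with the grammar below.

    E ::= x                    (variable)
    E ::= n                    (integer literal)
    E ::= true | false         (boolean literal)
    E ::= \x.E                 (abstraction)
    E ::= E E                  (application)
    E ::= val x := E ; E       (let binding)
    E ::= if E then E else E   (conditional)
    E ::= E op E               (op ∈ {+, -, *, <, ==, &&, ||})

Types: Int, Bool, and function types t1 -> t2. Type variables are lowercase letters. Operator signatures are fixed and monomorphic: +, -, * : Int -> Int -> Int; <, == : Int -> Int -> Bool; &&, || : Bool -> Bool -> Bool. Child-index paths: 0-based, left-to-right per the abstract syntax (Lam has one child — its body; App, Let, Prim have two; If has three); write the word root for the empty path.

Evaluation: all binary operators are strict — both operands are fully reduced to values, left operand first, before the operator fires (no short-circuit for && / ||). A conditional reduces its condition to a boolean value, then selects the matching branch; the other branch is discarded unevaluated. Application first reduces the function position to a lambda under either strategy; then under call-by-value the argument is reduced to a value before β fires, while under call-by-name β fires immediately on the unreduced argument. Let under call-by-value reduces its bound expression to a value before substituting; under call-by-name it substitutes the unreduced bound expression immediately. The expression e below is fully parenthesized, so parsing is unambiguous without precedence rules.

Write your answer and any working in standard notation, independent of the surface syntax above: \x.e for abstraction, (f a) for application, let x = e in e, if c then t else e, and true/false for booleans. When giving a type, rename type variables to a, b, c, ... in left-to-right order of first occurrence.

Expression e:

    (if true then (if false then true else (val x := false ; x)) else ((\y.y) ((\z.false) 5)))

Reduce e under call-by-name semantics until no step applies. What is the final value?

Answer: false

Derivation:
step 0: (if true then (if false then true else (let x = false in x)) else ((\y.y) ((\z.false) 5)))
step 1: [if@root] (if false then true else (let x = false in x))
step 2: [if@root] (let x = false in x)
step 3: [let@root] false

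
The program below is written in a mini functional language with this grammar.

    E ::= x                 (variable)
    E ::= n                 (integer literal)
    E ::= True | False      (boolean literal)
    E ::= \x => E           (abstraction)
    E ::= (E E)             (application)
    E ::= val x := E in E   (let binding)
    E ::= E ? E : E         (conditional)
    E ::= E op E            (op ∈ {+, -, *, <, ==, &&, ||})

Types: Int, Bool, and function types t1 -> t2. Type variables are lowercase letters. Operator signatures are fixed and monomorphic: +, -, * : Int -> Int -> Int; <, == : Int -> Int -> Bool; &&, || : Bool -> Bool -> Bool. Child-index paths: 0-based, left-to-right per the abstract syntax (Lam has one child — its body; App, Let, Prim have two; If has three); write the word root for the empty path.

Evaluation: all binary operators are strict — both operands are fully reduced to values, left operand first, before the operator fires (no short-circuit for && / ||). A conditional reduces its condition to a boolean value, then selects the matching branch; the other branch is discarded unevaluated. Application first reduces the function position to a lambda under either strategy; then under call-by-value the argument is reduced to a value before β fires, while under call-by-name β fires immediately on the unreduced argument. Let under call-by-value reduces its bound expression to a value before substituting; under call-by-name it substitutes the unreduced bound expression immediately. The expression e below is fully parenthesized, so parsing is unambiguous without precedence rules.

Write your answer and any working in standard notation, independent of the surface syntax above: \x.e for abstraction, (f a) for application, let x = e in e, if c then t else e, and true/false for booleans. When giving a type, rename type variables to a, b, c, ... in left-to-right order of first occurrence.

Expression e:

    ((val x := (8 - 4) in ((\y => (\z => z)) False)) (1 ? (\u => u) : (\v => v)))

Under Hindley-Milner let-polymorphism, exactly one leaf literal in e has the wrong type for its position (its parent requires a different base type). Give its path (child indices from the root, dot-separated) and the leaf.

Answer: 1.0 : 1

Trace:
  unify Int ~ Int
  unify Int ~ Int
let x : Int
z : b
\z._ : b -> b
\y._ : a -> b -> b
  unify a -> b -> b ~ Bool -> c
  unify a ~ Bool
  unify b -> b ~ c
_ _ : b -> b
  unify Int ~ Bool
  FAIL: mismatch Int ~ Bool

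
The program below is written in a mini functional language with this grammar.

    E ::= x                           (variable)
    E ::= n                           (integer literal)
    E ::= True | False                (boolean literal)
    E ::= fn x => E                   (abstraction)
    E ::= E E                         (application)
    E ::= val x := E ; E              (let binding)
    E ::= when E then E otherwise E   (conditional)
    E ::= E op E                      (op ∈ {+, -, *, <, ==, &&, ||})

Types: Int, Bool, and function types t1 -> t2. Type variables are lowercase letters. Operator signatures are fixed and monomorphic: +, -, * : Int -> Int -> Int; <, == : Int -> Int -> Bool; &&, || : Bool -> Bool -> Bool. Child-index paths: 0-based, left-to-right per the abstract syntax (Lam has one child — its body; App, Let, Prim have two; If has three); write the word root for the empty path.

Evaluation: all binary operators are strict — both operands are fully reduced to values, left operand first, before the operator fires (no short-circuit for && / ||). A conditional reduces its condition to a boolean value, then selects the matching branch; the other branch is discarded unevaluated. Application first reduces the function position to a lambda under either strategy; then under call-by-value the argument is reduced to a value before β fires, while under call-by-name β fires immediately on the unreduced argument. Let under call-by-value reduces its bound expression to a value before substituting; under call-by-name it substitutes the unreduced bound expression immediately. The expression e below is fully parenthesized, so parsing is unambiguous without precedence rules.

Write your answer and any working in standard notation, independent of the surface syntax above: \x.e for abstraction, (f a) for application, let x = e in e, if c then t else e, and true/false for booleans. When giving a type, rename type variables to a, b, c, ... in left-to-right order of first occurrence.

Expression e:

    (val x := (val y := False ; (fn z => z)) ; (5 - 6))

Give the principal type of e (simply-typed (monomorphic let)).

Answer: Int

Working:
let y : Bool
z : a
\z._ : a -> a
let x : a -> a
  unify Int ~ Int
  unify Int ~ Int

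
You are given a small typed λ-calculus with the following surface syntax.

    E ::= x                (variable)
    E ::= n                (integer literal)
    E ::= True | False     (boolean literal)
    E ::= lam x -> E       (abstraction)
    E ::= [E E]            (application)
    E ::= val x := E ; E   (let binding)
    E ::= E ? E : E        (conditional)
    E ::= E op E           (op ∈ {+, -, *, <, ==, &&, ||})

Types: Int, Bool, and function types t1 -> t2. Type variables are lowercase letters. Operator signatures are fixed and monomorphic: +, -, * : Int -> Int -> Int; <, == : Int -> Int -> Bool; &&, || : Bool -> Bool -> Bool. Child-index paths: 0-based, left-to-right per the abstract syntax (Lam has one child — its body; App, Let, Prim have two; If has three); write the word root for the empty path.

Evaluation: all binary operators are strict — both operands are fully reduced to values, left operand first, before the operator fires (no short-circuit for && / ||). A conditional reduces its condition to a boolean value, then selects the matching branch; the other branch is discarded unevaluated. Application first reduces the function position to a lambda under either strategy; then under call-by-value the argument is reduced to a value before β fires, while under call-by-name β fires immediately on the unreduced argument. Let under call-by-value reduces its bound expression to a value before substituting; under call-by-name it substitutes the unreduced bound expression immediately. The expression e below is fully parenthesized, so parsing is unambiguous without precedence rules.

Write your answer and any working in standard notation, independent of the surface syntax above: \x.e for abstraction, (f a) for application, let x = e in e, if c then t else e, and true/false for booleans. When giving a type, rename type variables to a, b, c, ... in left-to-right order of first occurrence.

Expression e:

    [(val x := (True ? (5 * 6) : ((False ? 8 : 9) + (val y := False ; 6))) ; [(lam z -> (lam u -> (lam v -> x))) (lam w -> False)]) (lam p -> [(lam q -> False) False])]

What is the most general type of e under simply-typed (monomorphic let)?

Derivation:
  unify Bool ~ Bool
  unify Int ~ Int
  unify Int ~ Int
  unify Bool ~ Bool
  unify Int ~ Int
  unify Int ~ Int
let y : Bool
  unify Int ~ Int
  unify Int ~ Int
let x : Int
x : Int
\v._ : c -> Int
\u._ : b -> c -> Int
\z._ : a -> b -> c -> Int
\w._ : d -> Bool
  unify a -> b -> c -> Int ~ (d -> Bool) -> e
  unify a ~ d -> Bool
  unify b -> c -> Int ~ e
_ _ : b -> c -> Int
\q._ : g -> Bool
  unify g -> Bool ~ Bool -> h
  unify g ~ Bool
  unify Bool ~ h
_ _ : Bool
\p._ : f -> Bool
  unify b -> c -> Int ~ (f -> Bool) -> i
  unify b ~ f -> Bool
  unify c -> Int ~ i
_ _ : c -> Int

Answer: a -> Int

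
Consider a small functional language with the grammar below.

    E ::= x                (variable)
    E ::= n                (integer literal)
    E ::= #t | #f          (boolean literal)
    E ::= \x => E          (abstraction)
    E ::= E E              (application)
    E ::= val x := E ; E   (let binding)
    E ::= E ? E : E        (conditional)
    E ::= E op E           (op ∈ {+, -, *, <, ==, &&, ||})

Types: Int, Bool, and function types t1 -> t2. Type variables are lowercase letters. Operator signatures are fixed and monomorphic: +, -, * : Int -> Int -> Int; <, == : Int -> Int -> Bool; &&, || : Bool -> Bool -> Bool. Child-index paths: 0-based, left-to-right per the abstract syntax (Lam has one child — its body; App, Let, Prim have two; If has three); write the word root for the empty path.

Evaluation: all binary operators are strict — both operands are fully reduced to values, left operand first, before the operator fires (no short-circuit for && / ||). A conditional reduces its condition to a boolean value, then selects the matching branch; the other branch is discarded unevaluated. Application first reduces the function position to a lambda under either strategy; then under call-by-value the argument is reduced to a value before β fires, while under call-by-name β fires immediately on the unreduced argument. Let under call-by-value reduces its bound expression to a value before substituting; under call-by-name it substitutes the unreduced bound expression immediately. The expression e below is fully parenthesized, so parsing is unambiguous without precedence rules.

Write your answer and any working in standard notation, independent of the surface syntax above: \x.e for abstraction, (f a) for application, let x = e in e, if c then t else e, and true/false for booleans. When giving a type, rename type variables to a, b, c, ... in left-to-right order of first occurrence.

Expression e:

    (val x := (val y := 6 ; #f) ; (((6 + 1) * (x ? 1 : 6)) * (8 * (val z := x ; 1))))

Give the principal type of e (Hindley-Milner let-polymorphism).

Trace:
let y : Int
let x : Bool
  unify Int ~ Int
  unify Int ~ Int
  unify Int ~ Int
x : Bool
  unify Bool ~ Bool
  unify Int ~ Int
  unify Int ~ Int
  unify Int ~ Int
  unify Int ~ Int
x : Bool
let z : Bool
  unify Int ~ Int
  unify Int ~ Int

Answer: Int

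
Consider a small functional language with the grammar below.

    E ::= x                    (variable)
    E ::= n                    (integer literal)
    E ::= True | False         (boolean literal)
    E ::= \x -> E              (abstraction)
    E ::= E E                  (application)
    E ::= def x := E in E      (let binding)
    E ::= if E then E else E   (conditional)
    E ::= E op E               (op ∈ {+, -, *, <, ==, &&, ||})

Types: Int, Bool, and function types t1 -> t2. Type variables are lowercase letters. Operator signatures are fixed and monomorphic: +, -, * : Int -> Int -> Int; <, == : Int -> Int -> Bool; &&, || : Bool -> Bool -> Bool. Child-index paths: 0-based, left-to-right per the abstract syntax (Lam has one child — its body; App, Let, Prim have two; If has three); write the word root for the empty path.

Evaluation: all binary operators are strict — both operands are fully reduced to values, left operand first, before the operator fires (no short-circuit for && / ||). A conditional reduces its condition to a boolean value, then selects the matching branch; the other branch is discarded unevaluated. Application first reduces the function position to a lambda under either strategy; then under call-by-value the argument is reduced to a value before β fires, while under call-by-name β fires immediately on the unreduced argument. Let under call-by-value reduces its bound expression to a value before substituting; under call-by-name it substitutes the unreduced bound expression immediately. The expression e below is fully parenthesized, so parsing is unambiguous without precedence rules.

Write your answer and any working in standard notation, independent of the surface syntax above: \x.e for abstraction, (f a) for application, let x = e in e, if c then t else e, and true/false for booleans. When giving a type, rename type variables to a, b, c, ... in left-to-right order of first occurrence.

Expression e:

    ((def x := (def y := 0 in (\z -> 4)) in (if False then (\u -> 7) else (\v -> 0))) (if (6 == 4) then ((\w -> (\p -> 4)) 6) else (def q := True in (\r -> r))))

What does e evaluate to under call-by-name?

Answer: 0

Trace:
step 0: ((let x = (let y = 0 in (\z.4)) in (if false then (\u.7) else (\v.0))) (if (6 == 4) then ((\w.(\p.4)) 6) else (let q = true in (\r.r))))
step 1: [let@0] ((if false then (\u.7) else (\v.0)) (if (6 == 4) then ((\w.(\p.4)) 6) else (let q = true in (\r.r))))
step 2: [if@0] ((\v.0) (if (6 == 4) then ((\w.(\p.4)) 6) else (let q = true in (\r.r))))
step 3: [beta@root] 0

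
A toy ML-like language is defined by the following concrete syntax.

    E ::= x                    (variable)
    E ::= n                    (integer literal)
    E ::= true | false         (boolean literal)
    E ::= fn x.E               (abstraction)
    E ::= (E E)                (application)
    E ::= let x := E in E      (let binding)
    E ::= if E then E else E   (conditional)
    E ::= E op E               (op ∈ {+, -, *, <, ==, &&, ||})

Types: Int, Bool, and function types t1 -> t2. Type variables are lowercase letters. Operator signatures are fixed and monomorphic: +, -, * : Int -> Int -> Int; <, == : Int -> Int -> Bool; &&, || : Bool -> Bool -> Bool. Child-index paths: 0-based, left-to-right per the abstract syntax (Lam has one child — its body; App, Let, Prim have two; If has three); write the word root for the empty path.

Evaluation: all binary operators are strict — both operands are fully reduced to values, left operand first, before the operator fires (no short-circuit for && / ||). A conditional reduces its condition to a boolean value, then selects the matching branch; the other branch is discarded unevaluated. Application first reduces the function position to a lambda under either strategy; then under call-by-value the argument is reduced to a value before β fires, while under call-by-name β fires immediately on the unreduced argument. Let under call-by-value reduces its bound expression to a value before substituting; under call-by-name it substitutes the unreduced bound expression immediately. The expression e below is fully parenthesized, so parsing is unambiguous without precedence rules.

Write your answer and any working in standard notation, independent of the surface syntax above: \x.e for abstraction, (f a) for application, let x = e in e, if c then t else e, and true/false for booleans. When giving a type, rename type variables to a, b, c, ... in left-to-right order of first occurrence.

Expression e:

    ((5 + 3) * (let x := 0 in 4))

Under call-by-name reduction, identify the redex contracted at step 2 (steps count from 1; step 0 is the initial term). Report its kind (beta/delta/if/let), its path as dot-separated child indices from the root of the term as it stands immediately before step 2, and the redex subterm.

Answer: let at 1 : (let x = 0 in 4)

Working:
step 0: ((5 + 3) * (let x = 0 in 4))
step 1: [delta@0] (8 * (let x = 0 in 4))
step 2: [let@1] (8 * 4)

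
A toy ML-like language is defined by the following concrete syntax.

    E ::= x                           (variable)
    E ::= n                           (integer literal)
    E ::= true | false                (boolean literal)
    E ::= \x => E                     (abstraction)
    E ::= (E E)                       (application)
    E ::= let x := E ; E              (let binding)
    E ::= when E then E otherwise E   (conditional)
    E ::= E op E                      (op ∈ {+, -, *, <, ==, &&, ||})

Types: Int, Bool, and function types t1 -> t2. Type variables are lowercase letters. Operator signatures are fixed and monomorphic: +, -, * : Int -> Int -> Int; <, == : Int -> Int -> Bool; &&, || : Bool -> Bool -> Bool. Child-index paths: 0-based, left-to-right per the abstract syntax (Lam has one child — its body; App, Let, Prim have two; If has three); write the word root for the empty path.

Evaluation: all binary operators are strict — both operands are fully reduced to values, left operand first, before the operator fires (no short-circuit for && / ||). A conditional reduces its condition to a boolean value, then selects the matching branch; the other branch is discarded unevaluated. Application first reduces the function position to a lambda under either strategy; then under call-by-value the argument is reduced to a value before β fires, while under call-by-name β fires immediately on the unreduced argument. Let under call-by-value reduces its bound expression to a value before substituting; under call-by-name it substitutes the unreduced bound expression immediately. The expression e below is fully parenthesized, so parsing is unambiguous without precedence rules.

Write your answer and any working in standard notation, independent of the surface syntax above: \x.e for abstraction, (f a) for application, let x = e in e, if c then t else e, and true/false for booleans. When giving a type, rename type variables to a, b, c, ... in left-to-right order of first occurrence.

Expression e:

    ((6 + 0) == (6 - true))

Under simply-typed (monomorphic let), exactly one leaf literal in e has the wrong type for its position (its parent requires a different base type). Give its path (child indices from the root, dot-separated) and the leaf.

Answer: 1.1 : true

Working:
  unify Int ~ Int
  unify Int ~ Int
  unify Int ~ Int
  unify Int ~ Int
  unify Bool ~ Int
  FAIL: mismatch Bool ~ Int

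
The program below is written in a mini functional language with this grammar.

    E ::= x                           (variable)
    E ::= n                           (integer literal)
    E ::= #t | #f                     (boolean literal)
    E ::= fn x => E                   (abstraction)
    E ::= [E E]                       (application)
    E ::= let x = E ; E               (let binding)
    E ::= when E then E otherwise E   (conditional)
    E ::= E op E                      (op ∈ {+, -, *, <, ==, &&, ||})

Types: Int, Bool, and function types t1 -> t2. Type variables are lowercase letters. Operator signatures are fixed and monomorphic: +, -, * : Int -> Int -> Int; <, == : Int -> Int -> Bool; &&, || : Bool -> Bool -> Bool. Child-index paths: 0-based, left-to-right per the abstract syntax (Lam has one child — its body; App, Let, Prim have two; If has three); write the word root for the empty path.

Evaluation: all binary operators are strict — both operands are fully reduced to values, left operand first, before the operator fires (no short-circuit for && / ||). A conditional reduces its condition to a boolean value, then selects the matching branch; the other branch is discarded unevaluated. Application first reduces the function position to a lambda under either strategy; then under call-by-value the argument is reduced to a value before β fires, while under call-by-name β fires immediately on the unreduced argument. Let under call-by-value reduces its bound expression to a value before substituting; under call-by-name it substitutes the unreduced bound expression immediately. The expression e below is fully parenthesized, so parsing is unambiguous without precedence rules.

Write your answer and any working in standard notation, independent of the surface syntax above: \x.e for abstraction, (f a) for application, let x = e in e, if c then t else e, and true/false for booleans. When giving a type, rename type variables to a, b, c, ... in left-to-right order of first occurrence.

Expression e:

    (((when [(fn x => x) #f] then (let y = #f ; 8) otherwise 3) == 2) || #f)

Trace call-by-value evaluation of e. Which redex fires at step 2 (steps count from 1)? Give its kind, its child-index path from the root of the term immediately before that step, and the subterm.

Derivation:
step 0: (((if ((\x.x) false) then (let y = false in 8) else 3) == 2) || false)
step 1: [beta@0.0.0] (((if false then (let y = false in 8) else 3) == 2) || false)
step 2: [if@0.0] ((3 == 2) || false)

Answer: if at 0.0 : (if false then (let y = false in 8) else 3)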